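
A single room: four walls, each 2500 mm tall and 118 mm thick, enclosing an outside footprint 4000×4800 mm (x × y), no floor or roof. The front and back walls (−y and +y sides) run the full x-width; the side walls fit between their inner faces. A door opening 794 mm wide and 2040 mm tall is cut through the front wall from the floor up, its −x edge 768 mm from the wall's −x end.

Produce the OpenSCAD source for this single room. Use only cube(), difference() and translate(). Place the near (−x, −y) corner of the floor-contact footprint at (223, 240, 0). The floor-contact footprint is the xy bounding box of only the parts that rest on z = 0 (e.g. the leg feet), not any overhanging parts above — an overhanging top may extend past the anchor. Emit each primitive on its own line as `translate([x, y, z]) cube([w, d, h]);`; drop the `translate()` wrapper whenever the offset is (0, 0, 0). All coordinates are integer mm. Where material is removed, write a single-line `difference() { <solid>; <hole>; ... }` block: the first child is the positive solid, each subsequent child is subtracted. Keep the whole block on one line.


difference() { translate([223, 240, 0]) cube([4000, 118, 2500]); translate([991, 240, 0]) cube([794, 118, 2040]); }
translate([223, 4922, 0]) cube([4000, 118, 2500]);
translate([223, 358, 0]) cube([118, 4564, 2500]);
translate([4105, 358, 0]) cube([118, 4564, 2500]);


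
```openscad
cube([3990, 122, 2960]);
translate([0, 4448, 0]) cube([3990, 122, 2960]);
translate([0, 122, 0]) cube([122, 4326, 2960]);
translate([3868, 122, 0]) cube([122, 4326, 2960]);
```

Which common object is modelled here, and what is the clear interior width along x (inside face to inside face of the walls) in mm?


A house (or room) frame. The interior width is 3746 mm.

Four 2960 mm walls enclosing a rectangle with no floor or roof — a room or house frame. Outside width is 3990 mm and wall thickness is 122 mm, so the interior width is 3990 − 2 × 122 = 3746 mm.


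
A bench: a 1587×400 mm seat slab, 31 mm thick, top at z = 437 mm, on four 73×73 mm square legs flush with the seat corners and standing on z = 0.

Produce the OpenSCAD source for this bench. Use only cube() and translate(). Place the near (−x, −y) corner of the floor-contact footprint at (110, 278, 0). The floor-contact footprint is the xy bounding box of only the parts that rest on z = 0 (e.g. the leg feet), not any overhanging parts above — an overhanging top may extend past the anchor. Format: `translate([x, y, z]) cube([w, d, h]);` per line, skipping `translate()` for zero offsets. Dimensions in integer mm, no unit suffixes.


translate([110, 278, 406]) cube([1587, 400, 31]);
translate([110, 278, 0]) cube([73, 73, 406]);
translate([110, 605, 0]) cube([73, 73, 406]);
translate([1624, 278, 0]) cube([73, 73, 406]);
translate([1624, 605, 0]) cube([73, 73, 406]);


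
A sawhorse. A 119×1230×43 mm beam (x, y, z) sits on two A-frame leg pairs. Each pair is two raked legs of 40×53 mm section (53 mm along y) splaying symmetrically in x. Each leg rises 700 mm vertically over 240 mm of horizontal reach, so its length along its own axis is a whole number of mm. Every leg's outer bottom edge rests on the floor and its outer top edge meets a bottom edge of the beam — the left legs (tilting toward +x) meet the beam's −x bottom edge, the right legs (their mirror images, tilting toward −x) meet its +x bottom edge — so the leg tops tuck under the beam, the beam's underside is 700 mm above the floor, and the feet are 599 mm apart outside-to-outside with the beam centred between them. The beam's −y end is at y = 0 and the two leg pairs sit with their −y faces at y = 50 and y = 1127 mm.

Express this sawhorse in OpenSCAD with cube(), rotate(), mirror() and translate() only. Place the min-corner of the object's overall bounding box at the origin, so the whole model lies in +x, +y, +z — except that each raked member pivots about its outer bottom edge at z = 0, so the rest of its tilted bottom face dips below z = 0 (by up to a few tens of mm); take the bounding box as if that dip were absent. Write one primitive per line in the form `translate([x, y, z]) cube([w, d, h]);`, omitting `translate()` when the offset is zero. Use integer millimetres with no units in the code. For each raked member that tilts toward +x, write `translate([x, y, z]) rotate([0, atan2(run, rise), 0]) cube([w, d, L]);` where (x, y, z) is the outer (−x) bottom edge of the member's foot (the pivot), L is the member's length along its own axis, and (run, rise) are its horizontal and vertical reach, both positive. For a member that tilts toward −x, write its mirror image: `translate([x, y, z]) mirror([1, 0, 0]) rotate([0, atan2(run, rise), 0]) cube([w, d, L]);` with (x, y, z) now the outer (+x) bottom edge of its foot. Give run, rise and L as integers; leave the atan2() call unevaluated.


// leg length = √(240² + 700²) = 740
// right-leg outer foot x = 2·240 + 119 = 599
// beam min-corner = (240, 0, 700)
translate([240, 0, 700]) cube([119, 1230, 43]);
translate([0, 50, 0]) rotate([0, atan2(240, 700), 0]) cube([40, 53, 740]);
translate([599, 50, 0]) mirror([1, 0, 0]) rotate([0, atan2(240, 700), 0]) cube([40, 53, 740]);
translate([0, 1127, 0]) rotate([0, atan2(240, 700), 0]) cube([40, 53, 740]);
translate([599, 1127, 0]) mirror([1, 0, 0]) rotate([0, atan2(240, 700), 0]) cube([40, 53, 740]);


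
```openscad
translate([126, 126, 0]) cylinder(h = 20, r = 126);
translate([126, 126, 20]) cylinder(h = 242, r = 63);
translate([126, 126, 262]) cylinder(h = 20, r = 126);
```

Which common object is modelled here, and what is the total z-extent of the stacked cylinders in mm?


A spool. The overall height is 282 mm.

Three coaxial cylinders, large–small–large — a spool. Two 20 mm flanges and a 242 mm core give 20 + 242 + 20 = 282 mm.


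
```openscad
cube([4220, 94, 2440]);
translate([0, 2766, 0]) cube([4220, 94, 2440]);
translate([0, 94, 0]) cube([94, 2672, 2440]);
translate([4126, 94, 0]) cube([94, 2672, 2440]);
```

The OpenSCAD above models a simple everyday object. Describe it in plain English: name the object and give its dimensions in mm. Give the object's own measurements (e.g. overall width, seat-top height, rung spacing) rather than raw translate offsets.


The wall frame of a small rectangular building: four walls, each 2440 mm tall and 94 mm thick, enclosing a footprint 4220 mm (x) by 2860 mm (y) outside-to-outside, with no floor or roof. The front and back walls (the −y and +y sides) span the full width; the two side walls fit between them.


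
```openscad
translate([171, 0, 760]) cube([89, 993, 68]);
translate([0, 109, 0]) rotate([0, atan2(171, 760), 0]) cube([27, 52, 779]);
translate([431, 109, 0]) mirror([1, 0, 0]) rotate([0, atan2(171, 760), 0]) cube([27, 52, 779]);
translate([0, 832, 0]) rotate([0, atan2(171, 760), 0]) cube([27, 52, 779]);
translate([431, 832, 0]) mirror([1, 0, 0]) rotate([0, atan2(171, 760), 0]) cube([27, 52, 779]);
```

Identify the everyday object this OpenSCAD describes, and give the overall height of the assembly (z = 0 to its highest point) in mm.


A sawhorse. The overall height is 828 mm.

A beam across two mirrored pairs of raked legs — a sawhorse. The beam's underside is at z = 760 (matching the legs' vertical rise in atan2(171, 760)) and the beam is 68 mm tall, so its top is at 760 + 68 = 828 mm. The raked legs top out at the beam's underside, so that is the highest point.


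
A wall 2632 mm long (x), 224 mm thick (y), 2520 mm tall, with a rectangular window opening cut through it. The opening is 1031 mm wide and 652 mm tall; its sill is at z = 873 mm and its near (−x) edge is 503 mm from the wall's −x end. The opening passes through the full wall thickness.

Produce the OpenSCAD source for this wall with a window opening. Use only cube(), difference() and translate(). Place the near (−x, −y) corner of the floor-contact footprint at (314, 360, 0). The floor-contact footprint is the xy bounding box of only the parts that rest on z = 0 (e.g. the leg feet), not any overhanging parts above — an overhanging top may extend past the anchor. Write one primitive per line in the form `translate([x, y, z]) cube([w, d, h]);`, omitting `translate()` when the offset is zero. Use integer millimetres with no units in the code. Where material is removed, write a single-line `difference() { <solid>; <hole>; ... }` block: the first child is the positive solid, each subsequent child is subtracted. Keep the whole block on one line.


difference() { translate([314, 360, 0]) cube([2632, 224, 2520]); translate([817, 360, 873]) cube([1031, 224, 652]); }


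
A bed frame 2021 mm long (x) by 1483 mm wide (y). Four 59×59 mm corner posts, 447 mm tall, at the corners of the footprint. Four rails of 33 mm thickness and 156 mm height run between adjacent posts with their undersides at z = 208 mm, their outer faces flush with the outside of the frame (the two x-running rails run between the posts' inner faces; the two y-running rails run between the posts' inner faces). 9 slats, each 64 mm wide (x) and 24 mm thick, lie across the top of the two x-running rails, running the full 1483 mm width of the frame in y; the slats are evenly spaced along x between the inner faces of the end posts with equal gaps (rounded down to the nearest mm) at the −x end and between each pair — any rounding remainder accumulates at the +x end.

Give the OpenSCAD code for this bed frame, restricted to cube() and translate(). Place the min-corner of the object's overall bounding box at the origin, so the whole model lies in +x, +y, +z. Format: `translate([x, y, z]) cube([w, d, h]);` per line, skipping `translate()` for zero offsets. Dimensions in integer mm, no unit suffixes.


cube([59, 59, 447]);
translate([0, 1424, 0]) cube([59, 59, 447]);
translate([1962, 0, 0]) cube([59, 59, 447]);
translate([1962, 1424, 0]) cube([59, 59, 447]);
translate([59, 0, 208]) cube([1903, 33, 156]);
translate([59, 1450, 208]) cube([1903, 33, 156]);
translate([0, 59, 208]) cube([33, 1365, 156]);
translate([1988, 59, 208]) cube([33, 1365, 156]);
translate([191, 0, 364]) cube([64, 1483, 24]);
translate([387, 0, 364]) cube([64, 1483, 24]);
translate([583, 0, 364]) cube([64, 1483, 24]);
translate([779, 0, 364]) cube([64, 1483, 24]);
translate([975, 0, 364]) cube([64, 1483, 24]);
translate([1171, 0, 364]) cube([64, 1483, 24]);
translate([1367, 0, 364]) cube([64, 1483, 24]);
translate([1563, 0, 364]) cube([64, 1483, 24]);
translate([1759, 0, 364]) cube([64, 1483, 24]);


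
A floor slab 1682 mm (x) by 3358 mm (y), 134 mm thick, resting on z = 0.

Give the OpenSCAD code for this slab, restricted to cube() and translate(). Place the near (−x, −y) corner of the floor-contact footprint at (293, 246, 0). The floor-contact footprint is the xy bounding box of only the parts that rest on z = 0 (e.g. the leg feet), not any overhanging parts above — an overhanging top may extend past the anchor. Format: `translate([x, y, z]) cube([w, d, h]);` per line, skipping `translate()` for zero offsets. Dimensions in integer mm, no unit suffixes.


translate([293, 246, 0]) cube([1682, 3358, 134]);


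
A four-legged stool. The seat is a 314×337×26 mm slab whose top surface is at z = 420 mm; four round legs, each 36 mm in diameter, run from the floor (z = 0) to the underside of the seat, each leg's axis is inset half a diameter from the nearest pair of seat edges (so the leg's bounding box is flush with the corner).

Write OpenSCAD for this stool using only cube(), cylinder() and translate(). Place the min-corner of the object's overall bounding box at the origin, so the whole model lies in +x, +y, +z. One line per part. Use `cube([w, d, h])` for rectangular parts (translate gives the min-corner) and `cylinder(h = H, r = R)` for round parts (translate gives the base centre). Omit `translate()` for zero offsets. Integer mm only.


translate([0, 0, 394]) cube([314, 337, 26]);
translate([18, 18, 0]) cylinder(h = 394, r = 18);
translate([296, 18, 0]) cylinder(h = 394, r = 18);
translate([18, 319, 0]) cylinder(h = 394, r = 18);
translate([296, 319, 0]) cylinder(h = 394, r = 18);


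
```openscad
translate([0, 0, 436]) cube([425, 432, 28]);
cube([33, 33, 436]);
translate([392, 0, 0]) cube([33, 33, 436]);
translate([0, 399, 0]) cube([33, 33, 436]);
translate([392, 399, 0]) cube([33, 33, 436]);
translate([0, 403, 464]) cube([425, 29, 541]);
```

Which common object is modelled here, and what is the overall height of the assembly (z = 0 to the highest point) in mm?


A chair. The overall height is 1005 mm.

A slab on four corner posts with a tall panel at the back — a chair. The seat slab sits at z = 436 with thickness 28, and the 541 mm backrest starts at the seat top, so the overall height is 436 + 28 + 541 = 1005 mm.


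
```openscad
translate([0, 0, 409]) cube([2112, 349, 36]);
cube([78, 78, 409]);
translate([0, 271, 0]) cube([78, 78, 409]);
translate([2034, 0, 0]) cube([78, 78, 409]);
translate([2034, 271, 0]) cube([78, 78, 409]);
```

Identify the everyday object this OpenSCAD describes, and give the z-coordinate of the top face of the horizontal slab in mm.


A bench. The seat-top height is 445 mm.

A long slab on four corner posts — a bench. The slab sits at z = 409 with thickness 36, so the top is 409 + 36 = 445 mm.


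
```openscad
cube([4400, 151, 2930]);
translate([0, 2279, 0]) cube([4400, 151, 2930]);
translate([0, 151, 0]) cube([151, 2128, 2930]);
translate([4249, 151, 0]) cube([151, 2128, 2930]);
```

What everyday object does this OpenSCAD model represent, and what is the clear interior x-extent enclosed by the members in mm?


A house (or room) frame. The interior width is 4098 mm.

Four 2930 mm walls enclosing a rectangle with no floor or roof — a room or house frame. Outside width is 4400 mm and wall thickness is 151 mm, so the interior width is 4400 − 2 × 151 = 4098 mm.


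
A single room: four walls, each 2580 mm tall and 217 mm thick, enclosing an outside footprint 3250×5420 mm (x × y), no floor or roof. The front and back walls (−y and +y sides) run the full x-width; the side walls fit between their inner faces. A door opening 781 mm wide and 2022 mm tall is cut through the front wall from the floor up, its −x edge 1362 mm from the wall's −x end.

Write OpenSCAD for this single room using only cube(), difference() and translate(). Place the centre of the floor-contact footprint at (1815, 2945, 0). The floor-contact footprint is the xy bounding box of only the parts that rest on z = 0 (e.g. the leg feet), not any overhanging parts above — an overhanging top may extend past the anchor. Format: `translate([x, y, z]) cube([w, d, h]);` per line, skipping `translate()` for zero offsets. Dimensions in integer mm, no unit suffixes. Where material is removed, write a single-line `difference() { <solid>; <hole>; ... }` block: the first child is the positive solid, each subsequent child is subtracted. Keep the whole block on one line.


difference() { translate([190, 235, 0]) cube([3250, 217, 2580]); translate([1552, 235, 0]) cube([781, 217, 2022]); }
translate([190, 5438, 0]) cube([3250, 217, 2580]);
translate([190, 452, 0]) cube([217, 4986, 2580]);
translate([3223, 452, 0]) cube([217, 4986, 2580]);


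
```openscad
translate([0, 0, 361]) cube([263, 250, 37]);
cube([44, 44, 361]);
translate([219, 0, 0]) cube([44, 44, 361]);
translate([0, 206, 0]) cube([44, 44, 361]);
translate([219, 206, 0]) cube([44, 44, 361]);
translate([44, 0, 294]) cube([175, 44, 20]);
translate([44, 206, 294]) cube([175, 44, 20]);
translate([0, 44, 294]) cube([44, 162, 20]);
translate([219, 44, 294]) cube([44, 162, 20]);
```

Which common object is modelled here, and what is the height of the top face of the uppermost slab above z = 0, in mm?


A stool. The seat height is 398 mm.

A 263×250×37 slab at z = 361 on four corner posts — a stool. The seat top is 361 + 37 = 398 mm.


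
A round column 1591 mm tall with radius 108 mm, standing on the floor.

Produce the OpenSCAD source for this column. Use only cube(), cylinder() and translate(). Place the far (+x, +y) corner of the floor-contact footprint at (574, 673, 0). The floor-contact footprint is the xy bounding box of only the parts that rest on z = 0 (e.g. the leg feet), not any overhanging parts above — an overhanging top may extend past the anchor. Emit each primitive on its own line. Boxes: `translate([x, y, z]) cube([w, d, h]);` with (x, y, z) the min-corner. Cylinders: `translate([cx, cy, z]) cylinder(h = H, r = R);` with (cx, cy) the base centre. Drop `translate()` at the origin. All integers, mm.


translate([466, 565, 0]) cylinder(h = 1591, r = 108);


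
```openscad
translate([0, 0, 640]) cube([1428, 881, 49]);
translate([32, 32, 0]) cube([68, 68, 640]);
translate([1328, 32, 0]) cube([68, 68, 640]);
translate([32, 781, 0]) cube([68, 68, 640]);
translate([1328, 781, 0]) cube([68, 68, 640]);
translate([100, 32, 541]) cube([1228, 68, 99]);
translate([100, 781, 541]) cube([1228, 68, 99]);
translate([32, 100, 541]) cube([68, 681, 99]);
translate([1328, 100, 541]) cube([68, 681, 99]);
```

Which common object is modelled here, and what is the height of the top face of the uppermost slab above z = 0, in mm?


A table. The table height is 689 mm.

A 1428×881×49 slab sits at z = 640 on four 68 mm square posts — a table. The top surface is at 640 + 49 = 689 mm.


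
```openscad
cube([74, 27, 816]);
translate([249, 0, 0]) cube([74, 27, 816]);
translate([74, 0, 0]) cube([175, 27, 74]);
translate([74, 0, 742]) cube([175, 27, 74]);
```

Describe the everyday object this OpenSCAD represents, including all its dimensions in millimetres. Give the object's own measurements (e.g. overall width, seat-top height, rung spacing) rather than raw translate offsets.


A rectangular picture frame lying in the x–z plane (depth along y). The opening is 175 mm wide (x) by 668 mm tall (z), surrounded by a border 74 mm wide on all four sides. The frame is 27 mm deep and is made of two full-height vertical stiles with two horizontal rails fitted between them.


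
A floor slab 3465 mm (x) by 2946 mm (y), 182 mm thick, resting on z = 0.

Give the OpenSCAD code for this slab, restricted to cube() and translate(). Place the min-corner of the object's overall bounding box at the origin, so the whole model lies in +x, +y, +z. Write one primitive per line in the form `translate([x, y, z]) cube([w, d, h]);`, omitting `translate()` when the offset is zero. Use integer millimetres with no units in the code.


cube([3465, 2946, 182]);


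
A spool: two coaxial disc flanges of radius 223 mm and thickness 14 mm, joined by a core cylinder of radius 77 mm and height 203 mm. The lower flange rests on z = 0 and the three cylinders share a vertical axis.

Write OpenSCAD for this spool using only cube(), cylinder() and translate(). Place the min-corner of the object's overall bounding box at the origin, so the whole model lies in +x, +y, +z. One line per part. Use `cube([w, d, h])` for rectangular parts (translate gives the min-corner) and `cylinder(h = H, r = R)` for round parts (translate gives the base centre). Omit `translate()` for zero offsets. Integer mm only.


translate([223, 223, 0]) cylinder(h = 14, r = 223);
translate([223, 223, 14]) cylinder(h = 203, r = 77);
translate([223, 223, 217]) cylinder(h = 14, r = 223);


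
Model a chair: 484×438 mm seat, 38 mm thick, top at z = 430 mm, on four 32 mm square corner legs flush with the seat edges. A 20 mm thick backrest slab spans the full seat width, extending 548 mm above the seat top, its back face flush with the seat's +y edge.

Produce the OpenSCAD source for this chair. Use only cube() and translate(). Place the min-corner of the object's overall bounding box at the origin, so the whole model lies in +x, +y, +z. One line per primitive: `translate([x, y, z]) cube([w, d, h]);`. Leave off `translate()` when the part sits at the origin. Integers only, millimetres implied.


translate([0, 0, 392]) cube([484, 438, 38]);
cube([32, 32, 392]);
translate([452, 0, 0]) cube([32, 32, 392]);
translate([0, 406, 0]) cube([32, 32, 392]);
translate([452, 406, 0]) cube([32, 32, 392]);
translate([0, 418, 430]) cube([484, 20, 548]);


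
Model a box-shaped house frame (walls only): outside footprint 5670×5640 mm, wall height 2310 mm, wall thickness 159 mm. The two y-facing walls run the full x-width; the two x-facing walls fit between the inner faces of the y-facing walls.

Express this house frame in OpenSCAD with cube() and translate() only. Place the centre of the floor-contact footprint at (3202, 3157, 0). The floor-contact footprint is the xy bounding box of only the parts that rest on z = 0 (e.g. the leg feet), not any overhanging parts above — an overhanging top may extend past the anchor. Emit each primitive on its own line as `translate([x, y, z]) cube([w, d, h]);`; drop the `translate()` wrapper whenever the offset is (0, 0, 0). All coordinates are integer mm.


translate([367, 337, 0]) cube([5670, 159, 2310]);
translate([367, 5818, 0]) cube([5670, 159, 2310]);
translate([367, 496, 0]) cube([159, 5322, 2310]);
translate([5878, 496, 0]) cube([159, 5322, 2310]);


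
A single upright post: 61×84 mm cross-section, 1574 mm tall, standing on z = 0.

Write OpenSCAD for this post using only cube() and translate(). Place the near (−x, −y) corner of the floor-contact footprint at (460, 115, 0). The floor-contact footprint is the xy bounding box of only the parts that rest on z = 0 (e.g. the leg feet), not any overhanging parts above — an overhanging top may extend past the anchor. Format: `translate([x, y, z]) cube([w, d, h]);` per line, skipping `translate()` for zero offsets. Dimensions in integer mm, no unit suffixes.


translate([460, 115, 0]) cube([61, 84, 1574]);


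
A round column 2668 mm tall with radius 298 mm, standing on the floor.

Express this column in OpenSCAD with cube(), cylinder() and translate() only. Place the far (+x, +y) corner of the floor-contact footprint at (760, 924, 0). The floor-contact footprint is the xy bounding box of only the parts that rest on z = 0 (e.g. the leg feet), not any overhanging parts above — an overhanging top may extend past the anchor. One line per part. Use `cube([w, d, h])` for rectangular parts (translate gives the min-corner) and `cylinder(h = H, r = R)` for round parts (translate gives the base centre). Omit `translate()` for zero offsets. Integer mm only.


translate([462, 626, 0]) cylinder(h = 2668, r = 298);


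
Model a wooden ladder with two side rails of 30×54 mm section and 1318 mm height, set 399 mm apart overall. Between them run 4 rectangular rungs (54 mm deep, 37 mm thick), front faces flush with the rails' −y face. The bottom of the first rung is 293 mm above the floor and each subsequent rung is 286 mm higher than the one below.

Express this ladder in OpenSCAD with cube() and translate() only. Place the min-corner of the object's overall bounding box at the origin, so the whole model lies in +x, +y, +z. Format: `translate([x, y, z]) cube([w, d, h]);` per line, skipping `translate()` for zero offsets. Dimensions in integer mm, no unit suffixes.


cube([30, 54, 1318]);
translate([369, 0, 0]) cube([30, 54, 1318]);
translate([30, 0, 293]) cube([339, 54, 37]);
translate([30, 0, 579]) cube([339, 54, 37]);
translate([30, 0, 865]) cube([339, 54, 37]);
translate([30, 0, 1151]) cube([339, 54, 37]);


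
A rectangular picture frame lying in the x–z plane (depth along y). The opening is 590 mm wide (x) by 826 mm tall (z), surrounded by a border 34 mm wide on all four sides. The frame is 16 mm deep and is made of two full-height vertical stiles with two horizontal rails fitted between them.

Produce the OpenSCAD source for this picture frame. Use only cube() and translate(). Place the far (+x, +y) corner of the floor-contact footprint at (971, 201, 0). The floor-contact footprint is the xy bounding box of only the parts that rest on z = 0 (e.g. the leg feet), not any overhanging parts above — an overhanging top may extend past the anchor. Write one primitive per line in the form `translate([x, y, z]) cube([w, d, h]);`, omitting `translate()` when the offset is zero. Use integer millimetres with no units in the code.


translate([313, 185, 0]) cube([34, 16, 894]);
translate([937, 185, 0]) cube([34, 16, 894]);
translate([347, 185, 0]) cube([590, 16, 34]);
translate([347, 185, 860]) cube([590, 16, 34]);


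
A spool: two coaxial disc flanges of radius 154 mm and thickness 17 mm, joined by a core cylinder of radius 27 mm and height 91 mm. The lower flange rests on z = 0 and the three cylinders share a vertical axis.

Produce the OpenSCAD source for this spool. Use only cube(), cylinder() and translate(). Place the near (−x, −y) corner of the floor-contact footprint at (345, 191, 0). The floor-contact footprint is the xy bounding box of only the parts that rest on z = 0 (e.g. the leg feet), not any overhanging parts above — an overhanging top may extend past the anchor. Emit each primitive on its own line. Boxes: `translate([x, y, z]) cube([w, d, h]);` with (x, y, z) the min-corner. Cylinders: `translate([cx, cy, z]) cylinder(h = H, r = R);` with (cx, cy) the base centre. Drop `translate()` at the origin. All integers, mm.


translate([499, 345, 0]) cylinder(h = 17, r = 154);
translate([499, 345, 17]) cylinder(h = 91, r = 27);
translate([499, 345, 108]) cylinder(h = 17, r = 154);


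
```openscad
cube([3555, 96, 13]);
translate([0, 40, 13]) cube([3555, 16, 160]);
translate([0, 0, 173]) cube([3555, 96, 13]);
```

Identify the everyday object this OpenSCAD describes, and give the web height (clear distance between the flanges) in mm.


An I-beam. The web height is 160 mm.

Two wide flanges with a thin centred web — an I-beam. Overall 186 mm minus two 13 mm flanges gives a web of 186 − 2·13 = 160 mm.


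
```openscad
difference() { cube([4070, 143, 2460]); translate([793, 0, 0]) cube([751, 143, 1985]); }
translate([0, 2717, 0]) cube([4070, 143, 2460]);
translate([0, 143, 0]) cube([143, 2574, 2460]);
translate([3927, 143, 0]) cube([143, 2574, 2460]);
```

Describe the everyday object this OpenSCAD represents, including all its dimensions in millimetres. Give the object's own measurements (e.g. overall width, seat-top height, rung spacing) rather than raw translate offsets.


A single room: four walls, each 2460 mm tall and 143 mm thick, enclosing an outside footprint 4070×2860 mm (x × y), no floor or roof. The front and back walls (−y and +y sides) run the full x-width; the side walls fit between their inner faces. A door opening 751 mm wide and 1985 mm tall is cut through the front wall from the floor up, its −x edge 793 mm from the wall's −x end.


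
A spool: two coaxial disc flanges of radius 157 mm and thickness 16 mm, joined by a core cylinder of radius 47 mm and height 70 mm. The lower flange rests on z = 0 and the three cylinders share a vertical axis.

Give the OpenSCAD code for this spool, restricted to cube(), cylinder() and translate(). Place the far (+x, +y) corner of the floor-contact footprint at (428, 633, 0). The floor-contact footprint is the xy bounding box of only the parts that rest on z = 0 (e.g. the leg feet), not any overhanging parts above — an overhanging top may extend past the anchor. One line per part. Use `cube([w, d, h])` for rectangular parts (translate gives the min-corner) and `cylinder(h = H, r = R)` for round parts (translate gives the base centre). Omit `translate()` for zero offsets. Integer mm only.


translate([271, 476, 0]) cylinder(h = 16, r = 157);
translate([271, 476, 16]) cylinder(h = 70, r = 47);
translate([271, 476, 86]) cylinder(h = 16, r = 157);


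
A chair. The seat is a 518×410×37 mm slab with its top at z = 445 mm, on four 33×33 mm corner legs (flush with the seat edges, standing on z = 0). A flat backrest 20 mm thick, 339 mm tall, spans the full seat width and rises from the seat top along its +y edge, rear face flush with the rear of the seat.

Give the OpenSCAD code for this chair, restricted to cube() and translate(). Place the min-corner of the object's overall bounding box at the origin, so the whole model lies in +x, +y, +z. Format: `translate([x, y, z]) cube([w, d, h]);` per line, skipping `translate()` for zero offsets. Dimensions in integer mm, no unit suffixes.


translate([0, 0, 408]) cube([518, 410, 37]);
cube([33, 33, 408]);
translate([485, 0, 0]) cube([33, 33, 408]);
translate([0, 377, 0]) cube([33, 33, 408]);
translate([485, 377, 0]) cube([33, 33, 408]);
translate([0, 390, 445]) cube([518, 20, 339]);


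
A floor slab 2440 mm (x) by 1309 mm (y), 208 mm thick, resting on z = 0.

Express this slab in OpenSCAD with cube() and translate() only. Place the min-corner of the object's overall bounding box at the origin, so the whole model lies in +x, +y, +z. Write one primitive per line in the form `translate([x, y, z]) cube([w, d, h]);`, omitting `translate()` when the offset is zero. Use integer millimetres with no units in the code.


cube([2440, 1309, 208]);


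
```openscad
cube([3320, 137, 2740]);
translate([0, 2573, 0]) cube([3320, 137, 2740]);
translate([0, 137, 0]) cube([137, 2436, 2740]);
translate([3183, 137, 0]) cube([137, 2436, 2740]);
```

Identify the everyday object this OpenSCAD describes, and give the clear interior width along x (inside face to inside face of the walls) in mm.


A house (or room) frame. The interior width is 3046 mm.

Four 2740 mm walls enclosing a rectangle with no floor or roof — a room or house frame. Outside width is 3320 mm and wall thickness is 137 mm, so the interior width is 3320 − 2 × 137 = 3046 mm.


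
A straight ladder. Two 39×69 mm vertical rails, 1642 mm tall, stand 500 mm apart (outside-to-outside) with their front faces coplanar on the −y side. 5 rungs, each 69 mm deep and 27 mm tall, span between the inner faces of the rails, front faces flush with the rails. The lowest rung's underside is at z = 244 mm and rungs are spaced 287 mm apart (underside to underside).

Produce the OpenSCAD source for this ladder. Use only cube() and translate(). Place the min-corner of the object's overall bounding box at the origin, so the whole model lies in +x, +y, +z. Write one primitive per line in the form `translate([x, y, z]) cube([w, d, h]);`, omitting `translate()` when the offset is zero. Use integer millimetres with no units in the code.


cube([39, 69, 1642]);
translate([461, 0, 0]) cube([39, 69, 1642]);
translate([39, 0, 244]) cube([422, 69, 27]);
translate([39, 0, 531]) cube([422, 69, 27]);
translate([39, 0, 818]) cube([422, 69, 27]);
translate([39, 0, 1105]) cube([422, 69, 27]);
translate([39, 0, 1392]) cube([422, 69, 27]);


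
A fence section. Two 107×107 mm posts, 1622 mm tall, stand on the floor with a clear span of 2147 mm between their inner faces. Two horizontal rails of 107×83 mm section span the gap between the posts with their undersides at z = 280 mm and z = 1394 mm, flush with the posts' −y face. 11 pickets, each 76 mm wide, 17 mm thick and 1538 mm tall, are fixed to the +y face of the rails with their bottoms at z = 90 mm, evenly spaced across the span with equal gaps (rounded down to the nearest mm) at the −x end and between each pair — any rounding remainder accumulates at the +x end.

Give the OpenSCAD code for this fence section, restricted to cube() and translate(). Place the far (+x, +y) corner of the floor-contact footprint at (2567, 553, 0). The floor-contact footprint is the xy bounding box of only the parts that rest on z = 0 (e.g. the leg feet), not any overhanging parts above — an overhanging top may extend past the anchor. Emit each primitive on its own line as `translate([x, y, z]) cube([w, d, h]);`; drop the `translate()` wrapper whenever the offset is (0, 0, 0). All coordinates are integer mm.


translate([206, 446, 0]) cube([107, 107, 1622]);
translate([2460, 446, 0]) cube([107, 107, 1622]);
translate([313, 446, 280]) cube([2147, 107, 83]);
translate([313, 446, 1394]) cube([2147, 107, 83]);
translate([422, 553, 90]) cube([76, 17, 1538]);
translate([607, 553, 90]) cube([76, 17, 1538]);
translate([792, 553, 90]) cube([76, 17, 1538]);
translate([977, 553, 90]) cube([76, 17, 1538]);
translate([1162, 553, 90]) cube([76, 17, 1538]);
translate([1347, 553, 90]) cube([76, 17, 1538]);
translate([1532, 553, 90]) cube([76, 17, 1538]);
translate([1717, 553, 90]) cube([76, 17, 1538]);
translate([1902, 553, 90]) cube([76, 17, 1538]);
translate([2087, 553, 90]) cube([76, 17, 1538]);
translate([2272, 553, 90]) cube([76, 17, 1538]);


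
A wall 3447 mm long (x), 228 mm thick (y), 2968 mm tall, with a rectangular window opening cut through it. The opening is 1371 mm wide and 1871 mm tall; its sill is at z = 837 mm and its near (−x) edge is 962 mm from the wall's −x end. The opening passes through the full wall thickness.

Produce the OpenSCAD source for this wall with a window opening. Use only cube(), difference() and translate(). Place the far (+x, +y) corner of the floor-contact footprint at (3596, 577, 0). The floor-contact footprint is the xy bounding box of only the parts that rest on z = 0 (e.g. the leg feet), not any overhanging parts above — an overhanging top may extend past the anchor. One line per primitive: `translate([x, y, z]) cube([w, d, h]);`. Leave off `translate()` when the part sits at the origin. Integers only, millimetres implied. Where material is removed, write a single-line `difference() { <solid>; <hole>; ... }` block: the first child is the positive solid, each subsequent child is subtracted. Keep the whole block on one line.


difference() { translate([149, 349, 0]) cube([3447, 228, 2968]); translate([1111, 349, 837]) cube([1371, 228, 1871]); }


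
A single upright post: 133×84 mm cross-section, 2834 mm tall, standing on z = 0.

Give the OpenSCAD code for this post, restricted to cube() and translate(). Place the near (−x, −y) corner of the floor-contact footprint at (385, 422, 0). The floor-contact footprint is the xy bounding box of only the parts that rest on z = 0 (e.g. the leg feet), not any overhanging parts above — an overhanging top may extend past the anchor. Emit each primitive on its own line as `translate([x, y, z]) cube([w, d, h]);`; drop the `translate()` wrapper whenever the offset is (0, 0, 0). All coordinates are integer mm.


translate([385, 422, 0]) cube([133, 84, 2834]);


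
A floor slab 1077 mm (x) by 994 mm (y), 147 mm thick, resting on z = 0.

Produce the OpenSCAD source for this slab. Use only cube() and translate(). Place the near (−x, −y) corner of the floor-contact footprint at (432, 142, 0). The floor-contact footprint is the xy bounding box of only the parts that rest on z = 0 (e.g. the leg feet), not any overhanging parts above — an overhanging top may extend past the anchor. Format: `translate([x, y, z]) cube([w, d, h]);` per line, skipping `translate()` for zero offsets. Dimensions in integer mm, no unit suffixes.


translate([432, 142, 0]) cube([1077, 994, 147]);


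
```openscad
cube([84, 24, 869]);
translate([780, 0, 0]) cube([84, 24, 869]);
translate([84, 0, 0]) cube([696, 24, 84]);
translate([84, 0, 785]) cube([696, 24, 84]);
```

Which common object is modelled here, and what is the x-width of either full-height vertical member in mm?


A picture frame. The border width is 84 mm.

Four thin pieces enclosing a rectangular opening — a picture frame. The two full-height stiles are 869 mm tall; the top rail sits at z = 785 and is 84 mm tall, so the border above the opening is 869 − 785 = 84 mm, matching the stile x-width.


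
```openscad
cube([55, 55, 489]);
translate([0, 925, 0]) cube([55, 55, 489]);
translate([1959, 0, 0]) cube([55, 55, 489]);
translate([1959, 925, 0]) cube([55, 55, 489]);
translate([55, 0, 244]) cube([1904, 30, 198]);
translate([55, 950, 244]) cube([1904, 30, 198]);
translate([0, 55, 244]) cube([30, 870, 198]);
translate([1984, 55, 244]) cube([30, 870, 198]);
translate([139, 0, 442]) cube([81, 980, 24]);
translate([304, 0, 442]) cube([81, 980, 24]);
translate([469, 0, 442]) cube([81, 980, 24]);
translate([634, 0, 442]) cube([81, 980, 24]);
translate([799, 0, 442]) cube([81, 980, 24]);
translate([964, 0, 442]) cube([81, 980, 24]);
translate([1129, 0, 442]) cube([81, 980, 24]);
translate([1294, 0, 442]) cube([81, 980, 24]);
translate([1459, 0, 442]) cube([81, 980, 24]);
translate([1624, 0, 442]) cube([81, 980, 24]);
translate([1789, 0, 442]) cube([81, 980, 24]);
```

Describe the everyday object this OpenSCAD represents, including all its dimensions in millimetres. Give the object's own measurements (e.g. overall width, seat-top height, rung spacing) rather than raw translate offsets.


A bed frame 2014 mm long (x) by 980 mm wide (y). Four 55×55 mm corner posts, 489 mm tall, at the corners of the footprint. Four rails of 30 mm thickness and 198 mm height run between adjacent posts with their undersides at z = 244 mm, their outer faces flush with the outside of the frame (the two x-running rails run between the posts' inner faces; the two y-running rails run between the posts' inner faces). 11 slats, each 81 mm wide (x) and 24 mm thick, lie across the top of the two x-running rails, running the full 980 mm width of the frame in y; along x they sit between the end posts with a 84 mm gap after the −x posts and between neighbouring slats, leaving 89 mm before the +x posts.


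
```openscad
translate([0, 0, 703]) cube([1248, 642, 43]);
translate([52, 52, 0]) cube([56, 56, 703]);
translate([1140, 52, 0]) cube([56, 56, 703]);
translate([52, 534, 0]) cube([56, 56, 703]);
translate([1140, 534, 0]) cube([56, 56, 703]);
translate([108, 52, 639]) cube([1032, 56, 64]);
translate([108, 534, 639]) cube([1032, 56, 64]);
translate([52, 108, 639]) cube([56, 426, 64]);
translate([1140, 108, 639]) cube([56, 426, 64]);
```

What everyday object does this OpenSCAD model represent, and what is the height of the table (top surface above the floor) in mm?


A table. The table height is 746 mm.

A 1248×642×43 slab sits at z = 703 on four 56 mm square posts — a table. The top surface is at 703 + 43 = 746 mm.


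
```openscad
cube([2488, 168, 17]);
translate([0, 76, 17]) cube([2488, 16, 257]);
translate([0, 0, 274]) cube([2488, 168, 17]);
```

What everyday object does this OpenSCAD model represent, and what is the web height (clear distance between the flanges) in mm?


An I-beam. The web height is 257 mm.

Two wide flanges with a thin centred web — an I-beam. Overall 291 mm minus two 17 mm flanges gives a web of 291 − 2·17 = 257 mm.


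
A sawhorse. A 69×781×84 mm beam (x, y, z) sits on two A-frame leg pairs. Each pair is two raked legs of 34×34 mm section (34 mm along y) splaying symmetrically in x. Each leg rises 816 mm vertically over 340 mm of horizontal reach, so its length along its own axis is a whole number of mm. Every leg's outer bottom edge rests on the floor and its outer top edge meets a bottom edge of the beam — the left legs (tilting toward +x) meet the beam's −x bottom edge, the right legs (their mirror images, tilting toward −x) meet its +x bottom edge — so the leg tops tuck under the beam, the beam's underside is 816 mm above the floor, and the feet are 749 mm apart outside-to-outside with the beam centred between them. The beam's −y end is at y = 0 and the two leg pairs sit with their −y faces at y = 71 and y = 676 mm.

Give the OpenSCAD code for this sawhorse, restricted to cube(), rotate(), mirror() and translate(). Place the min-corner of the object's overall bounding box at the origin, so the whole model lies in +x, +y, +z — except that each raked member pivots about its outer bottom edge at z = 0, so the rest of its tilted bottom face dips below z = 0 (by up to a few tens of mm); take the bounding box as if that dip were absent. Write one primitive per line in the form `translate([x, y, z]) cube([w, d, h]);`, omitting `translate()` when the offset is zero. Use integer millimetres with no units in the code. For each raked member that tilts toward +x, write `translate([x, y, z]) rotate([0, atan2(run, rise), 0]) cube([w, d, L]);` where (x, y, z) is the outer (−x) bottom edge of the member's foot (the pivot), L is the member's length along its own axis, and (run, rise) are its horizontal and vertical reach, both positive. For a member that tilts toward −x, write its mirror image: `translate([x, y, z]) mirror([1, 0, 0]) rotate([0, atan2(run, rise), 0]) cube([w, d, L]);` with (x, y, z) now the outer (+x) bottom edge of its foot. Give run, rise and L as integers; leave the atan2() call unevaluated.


translate([340, 0, 816]) cube([69, 781, 84]);
translate([0, 71, 0]) rotate([0, atan2(340, 816), 0]) cube([34, 34, 884]);
translate([749, 71, 0]) mirror([1, 0, 0]) rotate([0, atan2(340, 816), 0]) cube([34, 34, 884]);
translate([0, 676, 0]) rotate([0, atan2(340, 816), 0]) cube([34, 34, 884]);
translate([749, 676, 0]) mirror([1, 0, 0]) rotate([0, atan2(340, 816), 0]) cube([34, 34, 884]);
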